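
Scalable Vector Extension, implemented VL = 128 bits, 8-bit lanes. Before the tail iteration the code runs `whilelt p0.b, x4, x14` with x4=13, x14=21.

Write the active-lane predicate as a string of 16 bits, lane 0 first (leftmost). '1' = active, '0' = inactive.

lane count: 128 div 8 = 16
whilelt: lane j active iff 13+j < 21 → j < 8 → 8 active
bits (lane 0 leftmost): 1111111100000000

predicate = 1111111100000000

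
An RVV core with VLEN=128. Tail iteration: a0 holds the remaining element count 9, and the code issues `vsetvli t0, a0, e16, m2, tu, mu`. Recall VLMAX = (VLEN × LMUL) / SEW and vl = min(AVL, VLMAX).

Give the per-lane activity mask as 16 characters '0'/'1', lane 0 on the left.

VLMAX = VLEN×LMUL/SEW = 128×2/16 = 16
vl = min(AVL, VLMAX) = min(9, 16) = 9
bits (lane 0 leftmost): 1111111110000000

predicate = 1111111110000000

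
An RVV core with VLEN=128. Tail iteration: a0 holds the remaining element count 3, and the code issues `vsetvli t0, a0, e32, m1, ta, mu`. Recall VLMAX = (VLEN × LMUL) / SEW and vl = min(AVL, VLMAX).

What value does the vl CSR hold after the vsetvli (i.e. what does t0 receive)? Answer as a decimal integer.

lanes per group: 128·1/32 = 4
AVL=3 ≤ VLMAX=4, so vl = 3

vl = 3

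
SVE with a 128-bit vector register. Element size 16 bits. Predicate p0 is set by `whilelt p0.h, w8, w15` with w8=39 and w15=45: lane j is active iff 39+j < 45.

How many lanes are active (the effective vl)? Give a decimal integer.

vl = 6

128-bit reg / 16-bit elem → 8 lanes
active while 39+j < 45, i.e. j ∈ [0,6) capped at 8 ⇒ 6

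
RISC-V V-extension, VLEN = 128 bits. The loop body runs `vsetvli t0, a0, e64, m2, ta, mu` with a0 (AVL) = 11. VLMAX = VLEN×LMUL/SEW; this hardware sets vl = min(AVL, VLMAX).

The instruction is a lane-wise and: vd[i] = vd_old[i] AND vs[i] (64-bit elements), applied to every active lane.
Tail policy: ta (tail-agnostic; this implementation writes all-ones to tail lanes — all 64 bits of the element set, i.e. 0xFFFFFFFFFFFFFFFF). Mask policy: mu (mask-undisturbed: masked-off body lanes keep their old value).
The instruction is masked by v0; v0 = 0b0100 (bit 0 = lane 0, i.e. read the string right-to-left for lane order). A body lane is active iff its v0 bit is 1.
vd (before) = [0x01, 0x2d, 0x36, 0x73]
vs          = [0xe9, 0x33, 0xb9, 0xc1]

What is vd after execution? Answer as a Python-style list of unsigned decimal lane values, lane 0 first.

VLMAX = VLEN×LMUL/SEW = 128×2/64 = 4
vl ← min(11, 4) = 4
  i=0: mask-off/keep → 1
  i=1: mask-off/keep → 45
  i=2: and(0x36,0xb9) → 48
  i=3: mask-off/keep → 115

vd = [1, 45, 48, 115]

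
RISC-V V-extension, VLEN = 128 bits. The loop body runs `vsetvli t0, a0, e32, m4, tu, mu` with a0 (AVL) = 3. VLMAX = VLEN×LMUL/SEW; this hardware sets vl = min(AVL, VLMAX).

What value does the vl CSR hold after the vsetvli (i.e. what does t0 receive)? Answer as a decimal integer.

VLMAX = VLEN×LMUL/SEW = 128×4/32 = 16
AVL=3 ≤ VLMAX=16, so vl = 3

vl = 3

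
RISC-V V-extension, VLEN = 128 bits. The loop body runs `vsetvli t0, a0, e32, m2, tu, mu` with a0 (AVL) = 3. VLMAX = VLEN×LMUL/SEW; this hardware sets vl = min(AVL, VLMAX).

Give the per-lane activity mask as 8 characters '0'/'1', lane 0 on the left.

predicate = 11100000

VLMAX = (128 × 2) / 32 = 8 lanes
AVL=3 ≤ VLMAX=8, so vl = 3
bits (lane 0 leftmost): 11100000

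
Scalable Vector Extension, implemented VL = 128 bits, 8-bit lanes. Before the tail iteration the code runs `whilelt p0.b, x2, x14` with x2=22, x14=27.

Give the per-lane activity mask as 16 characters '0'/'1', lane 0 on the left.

register lanes = 128/8 = 16
p0[j] = (22+j < 27); true for j=0..4 → 5 lanes set
bits (lane 0 leftmost): 1111100000000000

predicate = 1111100000000000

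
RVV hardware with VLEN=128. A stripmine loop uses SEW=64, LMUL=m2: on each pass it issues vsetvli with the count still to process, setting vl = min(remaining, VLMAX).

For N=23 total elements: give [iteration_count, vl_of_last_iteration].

[iterations, last_vl] = [6, 3]

VLMAX = VLEN×LMUL/SEW = 128×2/64 = 4
iterations = ceil(23/4) = 6; final-pass vl = 3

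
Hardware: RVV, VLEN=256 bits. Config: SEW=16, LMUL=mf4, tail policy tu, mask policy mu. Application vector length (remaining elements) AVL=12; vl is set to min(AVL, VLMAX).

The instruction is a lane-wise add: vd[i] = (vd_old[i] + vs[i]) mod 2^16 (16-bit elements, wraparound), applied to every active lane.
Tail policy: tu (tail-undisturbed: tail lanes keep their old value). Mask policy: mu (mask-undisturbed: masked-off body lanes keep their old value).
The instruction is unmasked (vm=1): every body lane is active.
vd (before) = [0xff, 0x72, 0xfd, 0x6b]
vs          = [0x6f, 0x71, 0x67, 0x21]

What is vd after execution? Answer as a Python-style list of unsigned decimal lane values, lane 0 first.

vd = [366, 227, 356, 140]

lanes per group: 256·1/4/16 = 4
vl ← min(12, 4) = 4
vd[0] add(0xff,0x6f) -> 0x16e
vd[1] add(0x72,0x71) -> 0xe3
vd[2] add(0xfd,0x67) -> 0x164
vd[3] add(0x6b,0x21) -> 0x8c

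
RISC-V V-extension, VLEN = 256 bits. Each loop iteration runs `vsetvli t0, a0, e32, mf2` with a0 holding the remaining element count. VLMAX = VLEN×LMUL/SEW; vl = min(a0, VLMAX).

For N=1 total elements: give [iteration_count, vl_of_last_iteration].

[iterations, last_vl] = [1, 1]

VLMAX = (256 × 1/2) / 32 = 4 lanes
N=1: ⌈1/4⌉ = 1 iters; last vl = 1 − 0×4 = 1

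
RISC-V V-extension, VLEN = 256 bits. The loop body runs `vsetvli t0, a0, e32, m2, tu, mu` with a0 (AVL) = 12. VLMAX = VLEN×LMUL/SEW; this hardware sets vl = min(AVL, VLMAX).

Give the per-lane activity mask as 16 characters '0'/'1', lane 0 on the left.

predicate = 1111111111110000

VLMAX = (256 × 2) / 32 = 16 lanes
AVL=12 ≤ VLMAX=16, so vl = 12
bits (lane 0 leftmost): 1111111111110000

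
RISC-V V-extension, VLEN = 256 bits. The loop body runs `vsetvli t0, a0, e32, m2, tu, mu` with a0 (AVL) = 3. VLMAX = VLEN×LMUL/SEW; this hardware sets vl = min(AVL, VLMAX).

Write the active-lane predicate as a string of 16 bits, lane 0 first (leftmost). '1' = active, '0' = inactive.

VLMAX = VLEN×LMUL/SEW = 256×2/32 = 16
vl = min(AVL, VLMAX) = min(3, 16) = 3
bits (lane 0 leftmost): 1110000000000000

predicate = 1110000000000000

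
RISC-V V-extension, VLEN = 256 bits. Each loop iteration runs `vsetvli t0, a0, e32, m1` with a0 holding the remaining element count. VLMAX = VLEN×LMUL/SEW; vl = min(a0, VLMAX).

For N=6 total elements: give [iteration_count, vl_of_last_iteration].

VLMAX = (256 × 1) / 32 = 8 lanes
iterations = ceil(6/8) = 1; final-pass vl = 6

[iterations, last_vl] = [1, 6]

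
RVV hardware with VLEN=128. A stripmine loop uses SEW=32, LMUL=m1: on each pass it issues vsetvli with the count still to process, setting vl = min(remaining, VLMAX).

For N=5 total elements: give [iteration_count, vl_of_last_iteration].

[iterations, last_vl] = [2, 1]

VLMAX = VLEN×LMUL/SEW = 128×1/32 = 4
5 elements at 4/iter → 2 passes, remainder 1 on the last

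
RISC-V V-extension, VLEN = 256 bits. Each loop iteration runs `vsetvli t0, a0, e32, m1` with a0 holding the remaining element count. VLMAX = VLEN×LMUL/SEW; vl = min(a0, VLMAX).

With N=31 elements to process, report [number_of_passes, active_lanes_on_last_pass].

[iterations, last_vl] = [4, 7]

VLMAX = VLEN×LMUL/SEW = 256×1/32 = 8
iterations = ceil(31/8) = 4; final-pass vl = 7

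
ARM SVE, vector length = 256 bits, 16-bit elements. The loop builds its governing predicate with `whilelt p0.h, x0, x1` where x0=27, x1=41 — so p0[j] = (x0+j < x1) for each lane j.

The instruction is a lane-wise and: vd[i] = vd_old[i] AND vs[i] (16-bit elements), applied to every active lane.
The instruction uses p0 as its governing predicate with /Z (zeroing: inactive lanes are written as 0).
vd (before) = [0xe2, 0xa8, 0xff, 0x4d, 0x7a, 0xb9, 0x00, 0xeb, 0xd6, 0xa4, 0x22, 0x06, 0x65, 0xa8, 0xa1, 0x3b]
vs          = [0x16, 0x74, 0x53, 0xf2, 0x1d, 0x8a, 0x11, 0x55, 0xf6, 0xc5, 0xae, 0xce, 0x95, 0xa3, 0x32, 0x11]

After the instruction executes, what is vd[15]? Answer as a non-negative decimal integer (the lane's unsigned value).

lane count: 256 div 16 = 16
whilelt: lane j active iff 27+j < 41 → j < 14 → 14 active
vd[0] and(0xe2,0x16) -> 0x02
vd[1] and(0xa8,0x74) -> 0x20
vd[2] and(0xff,0x53) -> 0x53
vd[3] and(0x4d,0xf2) -> 0x40
vd[4] and(0x7a,0x1d) -> 0x18
vd[5] and(0xb9,0x8a) -> 0x88
vd[6] and(0x00,0x11) -> 0x00
vd[7] and(0xeb,0x55) -> 0x41
vd[8] and(0xd6,0xf6) -> 0xd6
vd[9] and(0xa4,0xc5) -> 0x84
vd[10] and(0x22,0xae) -> 0x22
vd[11] and(0x06,0xce) -> 0x06
vd[12] and(0x65,0x95) -> 0x05
vd[13] and(0xa8,0xa3) -> 0xa0
vd[14] tail/zero -> 0x00
vd[15] tail/zero -> 0x00

vd[15] = 0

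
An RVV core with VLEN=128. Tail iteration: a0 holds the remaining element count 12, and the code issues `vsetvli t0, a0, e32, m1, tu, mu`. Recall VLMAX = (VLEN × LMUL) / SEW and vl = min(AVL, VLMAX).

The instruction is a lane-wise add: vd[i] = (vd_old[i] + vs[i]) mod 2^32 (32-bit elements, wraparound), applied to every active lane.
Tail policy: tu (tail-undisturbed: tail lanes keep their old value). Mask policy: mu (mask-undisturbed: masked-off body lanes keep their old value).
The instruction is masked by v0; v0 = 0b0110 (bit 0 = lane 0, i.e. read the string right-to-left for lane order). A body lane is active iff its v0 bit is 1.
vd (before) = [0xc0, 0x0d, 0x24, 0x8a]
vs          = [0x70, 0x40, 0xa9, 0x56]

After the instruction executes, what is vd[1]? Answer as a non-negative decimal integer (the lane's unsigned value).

VLMAX = VLEN×LMUL/SEW = 128×1/32 = 4
AVL=12 > VLMAX=4, so vl = 4
[0] mask-off/keep = 0xc0
[1] add(0x0d,0x40) = 0x4d
[2] add(0x24,0xa9) = 0xcd
[3] mask-off/keep = 0x8a

vd[1] = 77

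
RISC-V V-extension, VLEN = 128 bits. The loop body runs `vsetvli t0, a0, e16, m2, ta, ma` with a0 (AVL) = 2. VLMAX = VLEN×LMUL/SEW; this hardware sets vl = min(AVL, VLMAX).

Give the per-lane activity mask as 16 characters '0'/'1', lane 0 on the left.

predicate = 1100000000000000

VLMAX = (128 × 2) / 16 = 16 lanes
vl ← min(2, 16) = 2
bits (lane 0 leftmost): 1100000000000000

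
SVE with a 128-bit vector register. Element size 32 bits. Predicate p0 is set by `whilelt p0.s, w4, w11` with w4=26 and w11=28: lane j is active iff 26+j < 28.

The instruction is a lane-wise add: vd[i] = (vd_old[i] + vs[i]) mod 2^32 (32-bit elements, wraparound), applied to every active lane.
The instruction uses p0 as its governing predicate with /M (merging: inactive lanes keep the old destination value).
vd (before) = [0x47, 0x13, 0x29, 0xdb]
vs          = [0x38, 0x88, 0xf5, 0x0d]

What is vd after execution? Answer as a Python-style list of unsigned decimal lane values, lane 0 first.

vd = [127, 155, 41, 219]

128-bit reg / 32-bit elem → 4 lanes
active while 26+j < 28, i.e. j ∈ [0,2) capped at 4 ⇒ 2
  i=0: add(0x47,0x38) → 127
  i=1: add(0x13,0x88) → 155
  i=2: tail/keep → 41
  i=3: tail/keep → 219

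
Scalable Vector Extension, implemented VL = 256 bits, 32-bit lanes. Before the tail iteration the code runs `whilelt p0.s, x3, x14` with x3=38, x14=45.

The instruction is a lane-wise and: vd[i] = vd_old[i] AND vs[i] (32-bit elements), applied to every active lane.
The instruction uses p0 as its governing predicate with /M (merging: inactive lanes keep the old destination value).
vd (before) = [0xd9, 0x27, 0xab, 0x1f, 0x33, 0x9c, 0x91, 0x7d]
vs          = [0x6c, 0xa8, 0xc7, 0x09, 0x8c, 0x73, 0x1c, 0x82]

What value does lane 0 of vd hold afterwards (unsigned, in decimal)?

vd[0] = 72

lane count: 256 div 32 = 8
active while 38+j < 45, i.e. j ∈ [0,7) capped at 8 ⇒ 7
lane  0: and(0xd9,0x6c) ⇒ 0x48
lane  1: and(0x27,0xa8) ⇒ 0x20
lane  2: and(0xab,0xc7) ⇒ 0x83
lane  3: and(0x1f,0x09) ⇒ 0x09
lane  4: and(0x33,0x8c) ⇒ 0x00
lane  5: and(0x9c,0x73) ⇒ 0x10
lane  6: and(0x91,0x1c) ⇒ 0x10
lane  7: tail/keep ⇒ 0x7d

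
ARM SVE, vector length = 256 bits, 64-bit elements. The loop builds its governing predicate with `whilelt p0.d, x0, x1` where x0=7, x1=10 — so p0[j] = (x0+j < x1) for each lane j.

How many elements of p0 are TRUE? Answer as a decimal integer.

lane count: 256 div 64 = 4
active while 7+j < 10, i.e. j ∈ [0,3) capped at 4 ⇒ 3

vl = 3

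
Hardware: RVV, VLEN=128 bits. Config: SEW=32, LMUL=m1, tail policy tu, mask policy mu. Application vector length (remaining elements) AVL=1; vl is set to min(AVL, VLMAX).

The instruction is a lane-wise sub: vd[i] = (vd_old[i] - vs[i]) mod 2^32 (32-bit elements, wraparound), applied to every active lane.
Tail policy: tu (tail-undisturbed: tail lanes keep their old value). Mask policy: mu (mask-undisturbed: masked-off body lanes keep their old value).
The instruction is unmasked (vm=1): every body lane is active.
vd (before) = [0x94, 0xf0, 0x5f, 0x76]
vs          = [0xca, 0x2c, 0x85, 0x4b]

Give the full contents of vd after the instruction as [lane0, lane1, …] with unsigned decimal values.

vd = [4294967242, 240, 95, 118]

VLMAX = VLEN×LMUL/SEW = 128×1/32 = 4
vl = min(AVL, VLMAX) = min(1, 4) = 1
vd[0] sub(0x94,0xca) -> 0xffffffca
vd[1] tail/keep -> 0xf0
vd[2] tail/keep -> 0x5f
vd[3] tail/keep -> 0x76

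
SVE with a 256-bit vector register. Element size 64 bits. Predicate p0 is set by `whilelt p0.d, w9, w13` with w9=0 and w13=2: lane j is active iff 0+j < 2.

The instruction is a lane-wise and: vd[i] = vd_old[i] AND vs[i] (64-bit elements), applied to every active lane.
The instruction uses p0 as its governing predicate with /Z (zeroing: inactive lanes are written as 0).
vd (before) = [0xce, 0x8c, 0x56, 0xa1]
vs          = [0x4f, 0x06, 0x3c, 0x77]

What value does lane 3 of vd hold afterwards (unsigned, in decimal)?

lane count: 256 div 64 = 4
whilelt: lane j active iff 0+j < 2 → j < 2 → 2 active
  i=0: and(0xce,0x4f) → 78
  i=1: and(0x8c,0x06) → 4
  i=2: tail/zero → 0
  i=3: tail/zero → 0

vd[3] = 0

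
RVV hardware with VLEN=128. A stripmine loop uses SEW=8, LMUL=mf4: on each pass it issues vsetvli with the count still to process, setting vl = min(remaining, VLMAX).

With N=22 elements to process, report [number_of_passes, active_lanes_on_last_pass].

VLMAX = (128 × 1/4) / 8 = 4 lanes
iterations = ceil(22/4) = 6; final-pass vl = 2

[iterations, last_vl] = [6, 2]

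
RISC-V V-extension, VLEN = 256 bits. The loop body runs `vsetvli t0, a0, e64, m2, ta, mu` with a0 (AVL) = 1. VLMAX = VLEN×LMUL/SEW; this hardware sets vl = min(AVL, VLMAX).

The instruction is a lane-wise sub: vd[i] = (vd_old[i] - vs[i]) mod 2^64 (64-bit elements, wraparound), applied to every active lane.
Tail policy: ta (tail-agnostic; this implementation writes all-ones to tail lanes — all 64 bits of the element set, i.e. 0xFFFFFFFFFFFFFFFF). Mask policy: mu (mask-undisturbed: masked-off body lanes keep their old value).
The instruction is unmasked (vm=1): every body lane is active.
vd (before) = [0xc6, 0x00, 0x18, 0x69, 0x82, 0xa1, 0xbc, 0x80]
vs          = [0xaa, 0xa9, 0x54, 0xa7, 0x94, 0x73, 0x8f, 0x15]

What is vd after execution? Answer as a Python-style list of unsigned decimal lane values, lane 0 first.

VLMAX = VLEN×LMUL/SEW = 256×2/64 = 8
vl ← min(1, 8) = 1
lane  0: sub(0xc6,0xaa) ⇒ 0x1c
lane  1: tail/ones ⇒ 0xffffffffffffffff
lane  2: tail/ones ⇒ 0xffffffffffffffff
lane  3: tail/ones ⇒ 0xffffffffffffffff
lane  4: tail/ones ⇒ 0xffffffffffffffff
lane  5: tail/ones ⇒ 0xffffffffffffffff
lane  6: tail/ones ⇒ 0xffffffffffffffff
lane  7: tail/ones ⇒ 0xffffffffffffffff

vd = [28, 18446744073709551615, 18446744073709551615, 18446744073709551615, 18446744073709551615, 18446744073709551615, 18446744073709551615, 18446744073709551615]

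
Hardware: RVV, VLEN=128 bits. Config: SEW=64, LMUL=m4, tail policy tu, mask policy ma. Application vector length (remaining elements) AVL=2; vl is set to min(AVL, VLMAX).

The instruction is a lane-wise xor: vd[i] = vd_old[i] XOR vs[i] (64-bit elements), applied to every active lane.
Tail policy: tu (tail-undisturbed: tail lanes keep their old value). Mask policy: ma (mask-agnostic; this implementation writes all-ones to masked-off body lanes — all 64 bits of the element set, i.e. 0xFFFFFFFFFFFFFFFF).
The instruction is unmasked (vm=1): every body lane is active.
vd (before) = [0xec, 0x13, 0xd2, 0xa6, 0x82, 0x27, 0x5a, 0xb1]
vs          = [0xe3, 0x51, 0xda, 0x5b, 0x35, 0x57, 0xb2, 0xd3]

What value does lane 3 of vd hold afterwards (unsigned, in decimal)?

vd[3] = 166

lanes per group: 128·4/64 = 8
vl = min(AVL, VLMAX) = min(2, 8) = 2
lane  0: xor(0xec,0xe3) ⇒ 0x0f
lane  1: xor(0x13,0x51) ⇒ 0x42
lane  2: tail/keep ⇒ 0xd2
lane  3: tail/keep ⇒ 0xa6
lane  4: tail/keep ⇒ 0x82
lane  5: tail/keep ⇒ 0x27
lane  6: tail/keep ⇒ 0x5a
lane  7: tail/keep ⇒ 0xb1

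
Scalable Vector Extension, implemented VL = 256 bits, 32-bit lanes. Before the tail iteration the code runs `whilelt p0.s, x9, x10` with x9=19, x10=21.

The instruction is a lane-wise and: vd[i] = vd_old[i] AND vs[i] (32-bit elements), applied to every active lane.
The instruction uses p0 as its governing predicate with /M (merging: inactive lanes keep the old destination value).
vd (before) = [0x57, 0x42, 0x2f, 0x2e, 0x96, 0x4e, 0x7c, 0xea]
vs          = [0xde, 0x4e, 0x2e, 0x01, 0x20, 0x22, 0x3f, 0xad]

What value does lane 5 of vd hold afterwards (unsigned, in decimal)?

256-bit reg / 32-bit elem → 8 lanes
whilelt: lane j active iff 19+j < 21 → j < 2 → 2 active
lane  0: and(0x57,0xde) ⇒ 0x56
lane  1: and(0x42,0x4e) ⇒ 0x42
lane  2: tail/keep ⇒ 0x2f
lane  3: tail/keep ⇒ 0x2e
lane  4: tail/keep ⇒ 0x96
lane  5: tail/keep ⇒ 0x4e
lane  6: tail/keep ⇒ 0x7c
lane  7: tail/keep ⇒ 0xea

vd[5] = 78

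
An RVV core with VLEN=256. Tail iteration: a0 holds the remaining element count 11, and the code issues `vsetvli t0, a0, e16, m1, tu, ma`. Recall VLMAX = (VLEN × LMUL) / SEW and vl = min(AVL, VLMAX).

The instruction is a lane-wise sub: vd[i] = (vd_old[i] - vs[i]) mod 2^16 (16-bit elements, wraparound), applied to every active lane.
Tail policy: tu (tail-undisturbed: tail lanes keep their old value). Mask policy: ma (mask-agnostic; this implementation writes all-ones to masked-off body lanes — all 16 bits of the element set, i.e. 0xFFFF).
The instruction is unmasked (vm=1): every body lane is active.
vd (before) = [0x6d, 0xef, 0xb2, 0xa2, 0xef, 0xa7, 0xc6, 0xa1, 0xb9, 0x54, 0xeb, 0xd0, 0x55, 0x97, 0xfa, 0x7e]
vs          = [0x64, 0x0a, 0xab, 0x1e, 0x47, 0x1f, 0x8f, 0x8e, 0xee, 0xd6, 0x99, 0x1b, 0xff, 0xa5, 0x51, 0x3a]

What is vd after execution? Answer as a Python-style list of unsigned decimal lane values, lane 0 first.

lanes per group: 256·1/16 = 16
vl = min(AVL, VLMAX) = min(11, 16) = 11
[0] sub(0x6d,0x64) = 0x09
[1] sub(0xef,0x0a) = 0xe5
[2] sub(0xb2,0xab) = 0x07
[3] sub(0xa2,0x1e) = 0x84
[4] sub(0xef,0x47) = 0xa8
[5] sub(0xa7,0x1f) = 0x88
[6] sub(0xc6,0x8f) = 0x37
[7] sub(0xa1,0x8e) = 0x13
[8] sub(0xb9,0xee) = 0xffcb
[9] sub(0x54,0xd6) = 0xff7e
[10] sub(0xeb,0x99) = 0x52
[11] tail/keep = 0xd0
[12] tail/keep = 0x55
[13] tail/keep = 0x97
[14] tail/keep = 0xfa
[15] tail/keep = 0x7e

vd = [9, 229, 7, 132, 168, 136, 55, 19, 65483, 65406, 82, 208, 85, 151, 250, 126]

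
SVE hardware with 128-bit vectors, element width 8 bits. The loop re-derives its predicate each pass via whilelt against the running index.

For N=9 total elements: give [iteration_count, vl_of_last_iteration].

[iterations, last_vl] = [1, 9]

lane count: 128 div 8 = 16
N=9: ⌈9/16⌉ = 1 iters; last vl = 9 − 0×16 = 9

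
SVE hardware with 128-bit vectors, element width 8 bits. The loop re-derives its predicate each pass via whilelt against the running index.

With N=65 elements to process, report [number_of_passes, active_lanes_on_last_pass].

128-bit reg / 8-bit elem → 16 lanes
N=65: ⌈65/16⌉ = 5 iters; last vl = 65 − 4×16 = 1

[iterations, last_vl] = [5, 1]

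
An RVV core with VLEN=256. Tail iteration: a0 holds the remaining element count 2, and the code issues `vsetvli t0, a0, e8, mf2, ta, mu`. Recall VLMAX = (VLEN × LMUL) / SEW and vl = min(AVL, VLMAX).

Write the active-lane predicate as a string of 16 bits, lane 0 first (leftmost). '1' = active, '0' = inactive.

predicate = 1100000000000000

VLMAX = (256 × 1/2) / 8 = 16 lanes
vl ← min(2, 16) = 2
bits (lane 0 leftmost): 1100000000000000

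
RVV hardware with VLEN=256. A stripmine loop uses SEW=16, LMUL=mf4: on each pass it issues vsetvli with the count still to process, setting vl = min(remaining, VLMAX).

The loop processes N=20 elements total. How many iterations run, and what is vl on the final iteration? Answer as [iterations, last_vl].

lanes per group: 256·1/4/16 = 4
N=20: ⌈20/4⌉ = 5 iters; last vl = 20 − 4×4 = 4

[iterations, last_vl] = [5, 4]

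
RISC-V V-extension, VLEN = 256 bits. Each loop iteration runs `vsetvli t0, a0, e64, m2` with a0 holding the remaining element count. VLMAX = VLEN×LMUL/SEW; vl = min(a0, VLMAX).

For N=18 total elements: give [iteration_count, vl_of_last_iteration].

[iterations, last_vl] = [3, 2]

VLMAX = VLEN×LMUL/SEW = 256×2/64 = 8
N=18: ⌈18/8⌉ = 3 iters; last vl = 18 − 2×8 = 2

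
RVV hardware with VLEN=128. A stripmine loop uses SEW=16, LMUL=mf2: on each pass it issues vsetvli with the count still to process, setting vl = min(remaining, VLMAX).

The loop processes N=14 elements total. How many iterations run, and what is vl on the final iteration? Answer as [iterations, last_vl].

VLMAX = VLEN×LMUL/SEW = 128×1/2/16 = 4
iterations = ceil(14/4) = 4; final-pass vl = 2

[iterations, last_vl] = [4, 2]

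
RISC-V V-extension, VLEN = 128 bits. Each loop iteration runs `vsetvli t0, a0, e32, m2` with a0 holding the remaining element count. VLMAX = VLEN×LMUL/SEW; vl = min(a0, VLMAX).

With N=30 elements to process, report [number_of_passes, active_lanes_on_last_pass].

VLMAX = (128 × 2) / 32 = 8 lanes
iterations = ceil(30/8) = 4; final-pass vl = 6

[iterations, last_vl] = [4, 6]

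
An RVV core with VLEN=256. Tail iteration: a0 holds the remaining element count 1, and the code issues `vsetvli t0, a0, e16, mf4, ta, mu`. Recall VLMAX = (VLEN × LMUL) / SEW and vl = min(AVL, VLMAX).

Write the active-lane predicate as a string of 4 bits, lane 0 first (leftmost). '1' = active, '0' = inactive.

lanes per group: 256·1/4/16 = 4
AVL=1 ≤ VLMAX=4, so vl = 1
bits (lane 0 leftmost): 1000

predicate = 1000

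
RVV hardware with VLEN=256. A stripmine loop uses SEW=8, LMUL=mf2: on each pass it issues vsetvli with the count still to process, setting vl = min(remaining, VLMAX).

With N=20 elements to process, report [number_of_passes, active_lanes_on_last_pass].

[iterations, last_vl] = [2, 4]

VLMAX = (256 × 1/2) / 8 = 16 lanes
20 elements at 16/iter → 2 passes, remainder 4 on the last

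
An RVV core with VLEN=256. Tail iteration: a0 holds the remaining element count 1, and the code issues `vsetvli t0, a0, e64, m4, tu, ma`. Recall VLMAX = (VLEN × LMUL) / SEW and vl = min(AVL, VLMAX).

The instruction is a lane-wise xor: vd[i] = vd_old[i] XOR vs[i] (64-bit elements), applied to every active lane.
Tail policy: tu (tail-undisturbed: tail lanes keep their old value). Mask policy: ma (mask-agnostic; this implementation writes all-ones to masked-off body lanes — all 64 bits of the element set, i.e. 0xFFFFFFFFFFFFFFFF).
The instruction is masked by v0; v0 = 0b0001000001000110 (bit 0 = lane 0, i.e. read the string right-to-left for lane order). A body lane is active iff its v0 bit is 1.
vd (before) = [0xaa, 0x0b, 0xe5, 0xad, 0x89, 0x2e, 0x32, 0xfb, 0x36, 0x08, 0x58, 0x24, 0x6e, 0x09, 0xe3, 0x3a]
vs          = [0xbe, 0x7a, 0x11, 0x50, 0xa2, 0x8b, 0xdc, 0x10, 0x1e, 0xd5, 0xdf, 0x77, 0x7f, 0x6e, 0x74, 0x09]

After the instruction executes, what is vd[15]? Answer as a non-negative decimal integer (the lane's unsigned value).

VLMAX = VLEN×LMUL/SEW = 256×4/64 = 16
AVL=1 ≤ VLMAX=16, so vl = 1
[0] mask-off/ones = 0xffffffffffffffff
[1] tail/keep = 0x0b
[2] tail/keep = 0xe5
[3] tail/keep = 0xad
[4] tail/keep = 0x89
[5] tail/keep = 0x2e
[6] tail/keep = 0x32
[7] tail/keep = 0xfb
[8] tail/keep = 0x36
[9] tail/keep = 0x08
[10] tail/keep = 0x58
[11] tail/keep = 0x24
[12] tail/keep = 0x6e
[13] tail/keep = 0x09
[14] tail/keep = 0xe3
[15] tail/keep = 0x3a

vd[15] = 58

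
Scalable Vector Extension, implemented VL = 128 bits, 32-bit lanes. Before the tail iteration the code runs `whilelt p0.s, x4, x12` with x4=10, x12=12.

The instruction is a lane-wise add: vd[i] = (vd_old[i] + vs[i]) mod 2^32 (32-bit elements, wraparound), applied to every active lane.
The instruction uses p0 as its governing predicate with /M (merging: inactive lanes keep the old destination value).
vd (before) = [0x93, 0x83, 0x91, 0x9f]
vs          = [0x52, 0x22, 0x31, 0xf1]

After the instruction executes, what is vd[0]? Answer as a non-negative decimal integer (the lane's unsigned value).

vd[0] = 229

register lanes = 128/32 = 4
p0[j] = (10+j < 12); true for j=0..1 → 2 lanes set
[0] add(0x93,0x52) = 0xe5
[1] add(0x83,0x22) = 0xa5
[2] tail/keep = 0x91
[3] tail/keep = 0x9f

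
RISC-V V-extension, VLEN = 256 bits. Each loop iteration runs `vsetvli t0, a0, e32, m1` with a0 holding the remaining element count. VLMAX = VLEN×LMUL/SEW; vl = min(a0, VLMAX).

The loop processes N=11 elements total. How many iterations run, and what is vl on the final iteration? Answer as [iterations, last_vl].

[iterations, last_vl] = [2, 3]

VLMAX = (256 × 1) / 32 = 8 lanes
iterations = ceil(11/8) = 2; final-pass vl = 3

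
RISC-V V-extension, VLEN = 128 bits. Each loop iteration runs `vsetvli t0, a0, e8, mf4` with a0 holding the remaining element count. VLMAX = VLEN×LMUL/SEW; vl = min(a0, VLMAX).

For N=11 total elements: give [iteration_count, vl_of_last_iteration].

[iterations, last_vl] = [3, 3]

lanes per group: 128·1/4/8 = 4
N=11: ⌈11/4⌉ = 3 iters; last vl = 11 − 2×4 = 3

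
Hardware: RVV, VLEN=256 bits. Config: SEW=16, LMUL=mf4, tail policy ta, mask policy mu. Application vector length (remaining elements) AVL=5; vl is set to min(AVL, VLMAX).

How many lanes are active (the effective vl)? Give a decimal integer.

VLMAX = (256 × 1/4) / 16 = 4 lanes
vl ← min(5, 4) = 4

vl = 4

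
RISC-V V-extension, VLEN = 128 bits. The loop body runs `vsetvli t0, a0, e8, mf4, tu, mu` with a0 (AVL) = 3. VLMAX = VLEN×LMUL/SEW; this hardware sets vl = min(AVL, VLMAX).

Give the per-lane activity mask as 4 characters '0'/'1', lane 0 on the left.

predicate = 1110

VLMAX = (128 × 1/4) / 8 = 4 lanes
vl ← min(3, 4) = 3
bits (lane 0 leftmost): 1110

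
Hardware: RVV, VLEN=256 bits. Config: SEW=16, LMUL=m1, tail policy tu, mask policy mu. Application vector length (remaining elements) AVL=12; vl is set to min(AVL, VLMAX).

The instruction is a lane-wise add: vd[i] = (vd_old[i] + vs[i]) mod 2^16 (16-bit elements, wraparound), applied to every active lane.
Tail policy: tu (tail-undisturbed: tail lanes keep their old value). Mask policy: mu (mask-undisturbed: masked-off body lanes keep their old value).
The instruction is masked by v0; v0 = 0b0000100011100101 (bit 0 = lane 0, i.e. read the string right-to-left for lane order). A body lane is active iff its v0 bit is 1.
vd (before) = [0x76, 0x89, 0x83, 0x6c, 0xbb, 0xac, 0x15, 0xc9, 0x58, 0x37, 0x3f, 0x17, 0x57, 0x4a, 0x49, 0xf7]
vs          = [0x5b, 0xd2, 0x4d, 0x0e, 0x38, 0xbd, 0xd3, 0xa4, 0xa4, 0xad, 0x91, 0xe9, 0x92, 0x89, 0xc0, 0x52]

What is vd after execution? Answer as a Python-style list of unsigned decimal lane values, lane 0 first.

VLMAX = (256 × 1) / 16 = 16 lanes
vl ← min(12, 16) = 12
[0] add(0x76,0x5b) = 0xd1
[1] mask-off/keep = 0x89
[2] add(0x83,0x4d) = 0xd0
[3] mask-off/keep = 0x6c
[4] mask-off/keep = 0xbb
[5] add(0xac,0xbd) = 0x169
[6] add(0x15,0xd3) = 0xe8
[7] add(0xc9,0xa4) = 0x16d
[8] mask-off/keep = 0x58
[9] mask-off/keep = 0x37
[10] mask-off/keep = 0x3f
[11] add(0x17,0xe9) = 0x100
[12] tail/keep = 0x57
[13] tail/keep = 0x4a
[14] tail/keep = 0x49
[15] tail/keep = 0xf7

vd = [209, 137, 208, 108, 187, 361, 232, 365, 88, 55, 63, 256, 87, 74, 73, 247]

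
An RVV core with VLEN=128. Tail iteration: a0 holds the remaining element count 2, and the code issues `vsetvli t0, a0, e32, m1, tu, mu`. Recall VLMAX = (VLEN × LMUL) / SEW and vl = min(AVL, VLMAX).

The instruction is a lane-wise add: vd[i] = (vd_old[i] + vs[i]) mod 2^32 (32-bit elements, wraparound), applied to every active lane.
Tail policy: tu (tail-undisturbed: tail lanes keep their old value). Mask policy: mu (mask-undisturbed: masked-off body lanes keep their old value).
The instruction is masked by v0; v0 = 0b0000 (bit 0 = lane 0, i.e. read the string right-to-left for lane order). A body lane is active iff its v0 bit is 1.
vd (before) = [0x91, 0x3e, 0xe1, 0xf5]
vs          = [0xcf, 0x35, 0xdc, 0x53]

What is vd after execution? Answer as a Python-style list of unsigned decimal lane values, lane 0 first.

vd = [145, 62, 225, 245]

lanes per group: 128·1/32 = 4
AVL=2 ≤ VLMAX=4, so vl = 2
lane  0: mask-off/keep ⇒ 0x91
lane  1: mask-off/keep ⇒ 0x3e
lane  2: tail/keep ⇒ 0xe1
lane  3: tail/keep ⇒ 0xf5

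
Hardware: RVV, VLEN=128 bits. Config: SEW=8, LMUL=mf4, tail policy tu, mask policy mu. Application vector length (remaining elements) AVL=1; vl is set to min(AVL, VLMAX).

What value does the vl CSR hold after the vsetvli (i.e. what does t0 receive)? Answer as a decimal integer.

VLMAX = VLEN×LMUL/SEW = 128×1/4/8 = 4
vl ← min(1, 4) = 1

vl = 1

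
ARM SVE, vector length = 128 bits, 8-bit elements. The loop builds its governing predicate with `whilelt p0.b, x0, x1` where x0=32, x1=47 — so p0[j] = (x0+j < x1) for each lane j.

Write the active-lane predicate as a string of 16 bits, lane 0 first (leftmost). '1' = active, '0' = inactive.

predicate = 1111111111111110

register lanes = 128/8 = 16
whilelt: lane j active iff 32+j < 47 → j < 15 → 15 active
bits (lane 0 leftmost): 1111111111111110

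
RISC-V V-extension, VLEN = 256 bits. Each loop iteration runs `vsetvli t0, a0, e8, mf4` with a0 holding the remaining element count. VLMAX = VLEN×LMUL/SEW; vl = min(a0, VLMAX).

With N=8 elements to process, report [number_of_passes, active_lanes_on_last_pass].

lanes per group: 256·1/4/8 = 8
iterations = ceil(8/8) = 1; final-pass vl = 8

[iterations, last_vl] = [1, 8]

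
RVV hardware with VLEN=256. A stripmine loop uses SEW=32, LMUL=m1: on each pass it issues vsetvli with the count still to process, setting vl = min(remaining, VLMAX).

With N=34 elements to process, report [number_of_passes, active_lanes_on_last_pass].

[iterations, last_vl] = [5, 2]

VLMAX = (256 × 1) / 32 = 8 lanes
34 elements at 8/iter → 5 passes, remainder 2 on the last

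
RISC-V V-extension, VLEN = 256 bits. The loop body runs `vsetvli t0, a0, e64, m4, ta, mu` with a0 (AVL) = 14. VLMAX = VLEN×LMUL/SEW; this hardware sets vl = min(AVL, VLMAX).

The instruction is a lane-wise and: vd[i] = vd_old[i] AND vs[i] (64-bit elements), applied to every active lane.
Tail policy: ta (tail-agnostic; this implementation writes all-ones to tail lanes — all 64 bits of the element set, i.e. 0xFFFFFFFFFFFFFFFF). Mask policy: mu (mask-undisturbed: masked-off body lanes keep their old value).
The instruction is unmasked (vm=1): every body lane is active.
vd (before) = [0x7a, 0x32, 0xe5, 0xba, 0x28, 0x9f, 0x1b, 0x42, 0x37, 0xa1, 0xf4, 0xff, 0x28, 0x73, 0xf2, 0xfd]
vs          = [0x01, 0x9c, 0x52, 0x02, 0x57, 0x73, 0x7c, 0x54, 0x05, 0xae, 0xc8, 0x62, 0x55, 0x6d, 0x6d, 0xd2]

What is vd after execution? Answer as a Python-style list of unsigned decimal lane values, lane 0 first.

vd = [0, 16, 64, 2, 0, 19, 24, 64, 5, 160, 192, 98, 0, 97, 18446744073709551615, 18446744073709551615]

VLMAX = VLEN×LMUL/SEW = 256×4/64 = 16
vl = min(AVL, VLMAX) = min(14, 16) = 14
lane  0: and(0x7a,0x01) ⇒ 0x00
lane  1: and(0x32,0x9c) ⇒ 0x10
lane  2: and(0xe5,0x52) ⇒ 0x40
lane  3: and(0xba,0x02) ⇒ 0x02
lane  4: and(0x28,0x57) ⇒ 0x00
lane  5: and(0x9f,0x73) ⇒ 0x13
lane  6: and(0x1b,0x7c) ⇒ 0x18
lane  7: and(0x42,0x54) ⇒ 0x40
lane  8: and(0x37,0x05) ⇒ 0x05
lane  9: and(0xa1,0xae) ⇒ 0xa0
lane 10: and(0xf4,0xc8) ⇒ 0xc0
lane 11: and(0xff,0x62) ⇒ 0x62
lane 12: and(0x28,0x55) ⇒ 0x00
lane 13: and(0x73,0x6d) ⇒ 0x61
lane 14: tail/ones ⇒ 0xffffffffffffffff
lane 15: tail/ones ⇒ 0xffffffffffffffff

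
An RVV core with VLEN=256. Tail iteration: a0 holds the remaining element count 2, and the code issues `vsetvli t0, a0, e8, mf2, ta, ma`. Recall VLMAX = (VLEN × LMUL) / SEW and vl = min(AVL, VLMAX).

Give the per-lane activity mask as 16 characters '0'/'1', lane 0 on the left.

lanes per group: 256·1/2/8 = 16
AVL=2 ≤ VLMAX=16, so vl = 2
bits (lane 0 leftmost): 1100000000000000

predicate = 1100000000000000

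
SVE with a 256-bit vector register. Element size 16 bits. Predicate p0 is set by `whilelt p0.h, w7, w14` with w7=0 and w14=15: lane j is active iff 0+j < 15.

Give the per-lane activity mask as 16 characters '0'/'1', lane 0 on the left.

256-bit reg / 16-bit elem → 16 lanes
active while 0+j < 15, i.e. j ∈ [0,15) capped at 16 ⇒ 15
bits (lane 0 leftmost): 1111111111111110

predicate = 1111111111111110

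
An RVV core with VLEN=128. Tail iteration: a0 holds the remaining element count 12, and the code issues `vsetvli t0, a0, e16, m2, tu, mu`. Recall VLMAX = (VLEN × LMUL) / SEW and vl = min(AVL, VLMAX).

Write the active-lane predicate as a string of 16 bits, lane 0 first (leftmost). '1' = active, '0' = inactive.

lanes per group: 128·2/16 = 16
vl = min(AVL, VLMAX) = min(12, 16) = 12
bits (lane 0 leftmost): 1111111111110000

predicate = 1111111111110000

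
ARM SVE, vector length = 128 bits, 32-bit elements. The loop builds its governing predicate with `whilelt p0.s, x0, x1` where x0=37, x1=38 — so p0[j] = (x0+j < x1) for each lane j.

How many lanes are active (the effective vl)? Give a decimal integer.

vl = 1

lane count: 128 div 32 = 4
whilelt: lane j active iff 37+j < 38 → j < 1 → 1 active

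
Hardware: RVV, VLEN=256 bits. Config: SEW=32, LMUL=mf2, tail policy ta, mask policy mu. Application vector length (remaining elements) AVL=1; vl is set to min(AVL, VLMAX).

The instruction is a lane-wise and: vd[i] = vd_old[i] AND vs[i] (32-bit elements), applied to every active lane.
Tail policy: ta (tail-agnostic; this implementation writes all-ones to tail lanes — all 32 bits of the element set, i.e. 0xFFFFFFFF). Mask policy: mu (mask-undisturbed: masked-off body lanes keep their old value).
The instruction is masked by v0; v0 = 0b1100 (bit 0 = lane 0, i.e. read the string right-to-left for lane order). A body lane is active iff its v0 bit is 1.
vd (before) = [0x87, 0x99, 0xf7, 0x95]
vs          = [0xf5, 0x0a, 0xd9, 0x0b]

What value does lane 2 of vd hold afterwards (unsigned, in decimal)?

lanes per group: 256·1/2/32 = 4
vl ← min(1, 4) = 1
  i=0: mask-off/keep → 135
  i=1: tail/ones → 4294967295
  i=2: tail/ones → 4294967295
  i=3: tail/ones → 4294967295

vd[2] = 4294967295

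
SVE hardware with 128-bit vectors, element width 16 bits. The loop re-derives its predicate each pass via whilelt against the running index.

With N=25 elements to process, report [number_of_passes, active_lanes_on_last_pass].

128-bit reg / 16-bit elem → 8 lanes
iterations = ceil(25/8) = 4; final-pass vl = 1

[iterations, last_vl] = [4, 1]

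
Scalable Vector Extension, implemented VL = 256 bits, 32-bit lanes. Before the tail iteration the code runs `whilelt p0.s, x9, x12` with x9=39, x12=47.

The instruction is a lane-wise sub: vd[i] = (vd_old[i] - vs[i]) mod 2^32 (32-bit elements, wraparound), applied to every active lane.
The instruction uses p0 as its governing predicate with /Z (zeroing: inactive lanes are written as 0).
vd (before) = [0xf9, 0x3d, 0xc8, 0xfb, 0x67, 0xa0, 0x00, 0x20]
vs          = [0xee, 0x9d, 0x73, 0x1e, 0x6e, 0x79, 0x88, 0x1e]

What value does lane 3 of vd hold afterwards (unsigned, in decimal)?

register lanes = 256/32 = 8
p0[j] = (39+j < 47); true for j=0..7 → 8 lanes set
  i=0: sub(0xf9,0xee) → 11
  i=1: sub(0x3d,0x9d) → 4294967200
  i=2: sub(0xc8,0x73) → 85
  i=3: sub(0xfb,0x1e) → 221
  i=4: sub(0x67,0x6e) → 4294967289
  i=5: sub(0xa0,0x79) → 39
  i=6: sub(0x00,0x88) → 4294967160
  i=7: sub(0x20,0x1e) → 2

vd[3] = 221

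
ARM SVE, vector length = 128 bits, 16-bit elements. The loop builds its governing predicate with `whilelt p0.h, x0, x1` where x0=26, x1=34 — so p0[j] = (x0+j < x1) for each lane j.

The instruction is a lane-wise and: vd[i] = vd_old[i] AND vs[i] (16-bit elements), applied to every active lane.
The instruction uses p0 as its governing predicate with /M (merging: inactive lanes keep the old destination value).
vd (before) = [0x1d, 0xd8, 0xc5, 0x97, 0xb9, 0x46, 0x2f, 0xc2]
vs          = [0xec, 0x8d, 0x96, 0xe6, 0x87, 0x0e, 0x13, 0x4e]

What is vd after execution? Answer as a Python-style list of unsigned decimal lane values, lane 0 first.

128-bit reg / 16-bit elem → 8 lanes
active while 26+j < 34, i.e. j ∈ [0,8) capped at 8 ⇒ 8
[0] and(0x1d,0xec) = 0x0c
[1] and(0xd8,0x8d) = 0x88
[2] and(0xc5,0x96) = 0x84
[3] and(0x97,0xe6) = 0x86
[4] and(0xb9,0x87) = 0x81
[5] and(0x46,0x0e) = 0x06
[6] and(0x2f,0x13) = 0x03
[7] and(0xc2,0x4e) = 0x42

vd = [12, 136, 132, 134, 129, 6, 3, 66]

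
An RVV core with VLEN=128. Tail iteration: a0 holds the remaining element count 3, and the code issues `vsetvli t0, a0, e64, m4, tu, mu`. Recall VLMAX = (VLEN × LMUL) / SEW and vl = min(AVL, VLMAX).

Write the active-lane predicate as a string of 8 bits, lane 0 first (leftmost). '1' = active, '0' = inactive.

predicate = 11100000

VLMAX = VLEN×LMUL/SEW = 128×4/64 = 8
vl = min(AVL, VLMAX) = min(3, 8) = 3
bits (lane 0 leftmost): 11100000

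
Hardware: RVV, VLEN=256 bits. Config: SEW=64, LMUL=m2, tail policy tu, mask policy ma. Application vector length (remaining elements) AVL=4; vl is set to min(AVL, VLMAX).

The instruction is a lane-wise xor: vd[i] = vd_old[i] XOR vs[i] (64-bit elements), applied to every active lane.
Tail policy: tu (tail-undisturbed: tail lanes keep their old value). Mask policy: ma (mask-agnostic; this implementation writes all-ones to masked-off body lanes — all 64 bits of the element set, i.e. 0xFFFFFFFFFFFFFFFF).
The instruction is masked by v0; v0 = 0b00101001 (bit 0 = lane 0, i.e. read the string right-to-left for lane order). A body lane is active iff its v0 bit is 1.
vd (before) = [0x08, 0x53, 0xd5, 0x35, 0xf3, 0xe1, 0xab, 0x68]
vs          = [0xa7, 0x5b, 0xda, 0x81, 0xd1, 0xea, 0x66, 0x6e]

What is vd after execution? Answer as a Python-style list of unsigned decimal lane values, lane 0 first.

vd = [175, 18446744073709551615, 18446744073709551615, 180, 243, 225, 171, 104]

VLMAX = VLEN×LMUL/SEW = 256×2/64 = 8
AVL=4 ≤ VLMAX=8, so vl = 4
[0] xor(0x08,0xa7) = 0xaf
[1] mask-off/ones = 0xffffffffffffffff
[2] mask-off/ones = 0xffffffffffffffff
[3] xor(0x35,0x81) = 0xb4
[4] tail/keep = 0xf3
[5] tail/keep = 0xe1
[6] tail/keep = 0xab
[7] tail/keep = 0x68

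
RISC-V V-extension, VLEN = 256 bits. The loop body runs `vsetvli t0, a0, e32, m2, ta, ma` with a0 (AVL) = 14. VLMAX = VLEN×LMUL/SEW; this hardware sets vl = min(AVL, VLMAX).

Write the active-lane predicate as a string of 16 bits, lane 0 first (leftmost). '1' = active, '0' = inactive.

lanes per group: 256·2/32 = 16
AVL=14 ≤ VLMAX=16, so vl = 14
bits (lane 0 leftmost): 1111111111111100

predicate = 1111111111111100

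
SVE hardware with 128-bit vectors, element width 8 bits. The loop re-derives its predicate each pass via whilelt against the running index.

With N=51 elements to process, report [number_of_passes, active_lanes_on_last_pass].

[iterations, last_vl] = [4, 3]

lane count: 128 div 8 = 16
N=51: ⌈51/16⌉ = 4 iters; last vl = 51 − 3×16 = 3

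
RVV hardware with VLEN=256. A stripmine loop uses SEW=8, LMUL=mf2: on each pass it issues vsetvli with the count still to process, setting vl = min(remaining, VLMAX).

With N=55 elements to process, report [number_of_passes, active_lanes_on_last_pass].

lanes per group: 256·1/2/8 = 16
N=55: ⌈55/16⌉ = 4 iters; last vl = 55 − 3×16 = 7

[iterations, last_vl] = [4, 7]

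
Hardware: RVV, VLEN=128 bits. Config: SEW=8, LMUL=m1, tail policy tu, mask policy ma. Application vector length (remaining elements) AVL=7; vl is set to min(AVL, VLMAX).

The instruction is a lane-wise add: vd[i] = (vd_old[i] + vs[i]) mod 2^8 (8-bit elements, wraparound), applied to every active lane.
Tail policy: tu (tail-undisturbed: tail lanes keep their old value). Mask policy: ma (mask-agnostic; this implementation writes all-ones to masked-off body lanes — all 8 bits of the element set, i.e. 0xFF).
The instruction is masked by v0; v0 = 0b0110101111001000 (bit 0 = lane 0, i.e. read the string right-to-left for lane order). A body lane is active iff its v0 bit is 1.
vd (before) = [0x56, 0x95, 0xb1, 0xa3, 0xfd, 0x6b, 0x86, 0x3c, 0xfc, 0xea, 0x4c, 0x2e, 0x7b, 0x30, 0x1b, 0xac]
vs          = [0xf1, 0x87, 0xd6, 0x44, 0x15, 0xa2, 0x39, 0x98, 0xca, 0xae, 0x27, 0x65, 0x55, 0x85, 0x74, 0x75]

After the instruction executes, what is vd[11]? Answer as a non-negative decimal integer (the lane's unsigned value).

vd[11] = 46

lanes per group: 128·1/8 = 16
vl ← min(7, 16) = 7
  i=0: mask-off/ones → 255
  i=1: mask-off/ones → 255
  i=2: mask-off/ones → 255
  i=3: add(0xa3,0x44) → 231
  i=4: mask-off/ones → 255
  i=5: mask-off/ones → 255
  i=6: add(0x86,0x39) → 191
  i=7: tail/keep → 60
  i=8: tail/keep → 252
  i=9: tail/keep → 234
  i=10: tail/keep → 76
  i=11: tail/keep → 46
  i=12: tail/keep → 123
  i=13: tail/keep → 48
  i=14: tail/keep → 27
  i=15: tail/keep → 172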